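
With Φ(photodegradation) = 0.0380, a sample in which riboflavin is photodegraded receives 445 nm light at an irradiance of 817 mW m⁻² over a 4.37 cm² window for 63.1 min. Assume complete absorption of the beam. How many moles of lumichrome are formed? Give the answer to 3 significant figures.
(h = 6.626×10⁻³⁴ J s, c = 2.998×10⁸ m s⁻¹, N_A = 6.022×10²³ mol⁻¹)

Photon energy at 445 nm: hc/λ = (6.626×10⁻³⁴)(2.998×10⁸)/(445×10⁻⁹) = 4.464×10⁻¹⁹ J.
Energy delivered: (817 mW m⁻²)(4.37×10⁻⁴ m²)(3786 s) = 1.352 J.
Photons incident: 1.352 / 4.464×10⁻¹⁹ = 3.029×10¹⁸, i.e. 3.029×10¹⁸/6.022×10²³ = 5.030×10⁻⁶ mol.
Product: Φ × n_abs = 0.0380 × 5.030×10⁻⁶ = 1.911×10⁻⁷ mol.

1.91×10⁻⁷ mol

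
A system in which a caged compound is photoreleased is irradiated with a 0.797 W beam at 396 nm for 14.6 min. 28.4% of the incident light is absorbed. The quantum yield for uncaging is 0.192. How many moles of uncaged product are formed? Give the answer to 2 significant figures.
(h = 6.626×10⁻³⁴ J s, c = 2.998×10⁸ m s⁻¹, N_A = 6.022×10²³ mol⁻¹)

1.3×10⁻⁴ mol

Photon energy at 396 nm: hc/λ = (6.626×10⁻³⁴)(2.998×10⁸)/(396×10⁻⁹) = 5.016×10⁻¹⁹ J.
Energy delivered: (0.797 W)(876 s) = 698.2 J.
Photons incident: 698.2 / 5.016×10⁻¹⁹ = 1.392×10²¹, i.e. 1.392×10²¹/6.022×10²³ = 0.002312 mol.
Photons absorbed: 0.284 × 0.002312 = 6.566×10⁻⁴ mol.
Product: Φ × n_abs = 0.192 × 6.566×10⁻⁴ = 1.261×10⁻⁴ mol.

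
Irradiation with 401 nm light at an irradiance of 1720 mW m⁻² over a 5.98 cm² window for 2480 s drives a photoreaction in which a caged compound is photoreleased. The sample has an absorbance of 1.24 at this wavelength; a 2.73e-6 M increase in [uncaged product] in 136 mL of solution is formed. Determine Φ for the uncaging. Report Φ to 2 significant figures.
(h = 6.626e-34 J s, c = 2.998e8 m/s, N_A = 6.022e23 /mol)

Product: (2.73e-6 M)(0.136 L) = 3.713e-7 mol.
Photon energy at 401 nm: hc/λ = (6.626e-34)(2.998e8)/(401e-9) = 4.954e-19 J.
Energy delivered: (1720 mW m⁻²)(5.98e-4 m²)(2480 s) = 2.551 J.
Photons incident: 2.551 / 4.954e-19 = 5.149e18, i.e. 5.149e18/6.022e23 = 8.550e-6 mol.
Fraction absorbed: 1 − 10^(−1.24) = 0.9425.
Photons absorbed: 0.9425 × 8.550e-6 = 8.058e-6 mol.
Φ = 3.713e-7 mol / 8.058e-6 mol photons = 0.046.

Φ = 0.046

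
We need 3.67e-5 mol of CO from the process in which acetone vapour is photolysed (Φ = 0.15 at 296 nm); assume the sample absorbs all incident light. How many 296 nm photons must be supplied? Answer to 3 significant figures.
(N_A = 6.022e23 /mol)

Photons that must be absorbed: 3.67e-5 / 0.15 = 2.447e-4 mol.
Photon count: 2.447e-4 × 6.022e23 = 1.47e20.

1.47e20 photons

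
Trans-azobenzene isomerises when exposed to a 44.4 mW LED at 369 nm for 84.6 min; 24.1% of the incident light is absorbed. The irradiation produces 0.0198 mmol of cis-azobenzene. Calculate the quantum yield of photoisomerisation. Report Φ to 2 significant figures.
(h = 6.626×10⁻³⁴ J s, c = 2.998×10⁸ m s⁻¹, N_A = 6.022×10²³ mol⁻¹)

Φ = 0.12

Product: 0.0198 mmol = 1.98×10⁻⁵ mol.
Photon energy at 369 nm: hc/λ = (6.626×10⁻³⁴)(2.998×10⁸)/(369×10⁻⁹) = 5.383×10⁻¹⁹ J.
Energy delivered: (44.4 mW)(5076 s) = 225.4 J.
Photons incident: 225.4 / 5.383×10⁻¹⁹ = 4.187×10²⁰, i.e. 4.187×10²⁰/6.022×10²³ = 6.953×10⁻⁴ mol.
Photons absorbed: 0.241 × 6.953×10⁻⁴ = 1.676×10⁻⁴ mol.
Φ = 1.98×10⁻⁵ mol / 1.676×10⁻⁴ mol photons = 0.12.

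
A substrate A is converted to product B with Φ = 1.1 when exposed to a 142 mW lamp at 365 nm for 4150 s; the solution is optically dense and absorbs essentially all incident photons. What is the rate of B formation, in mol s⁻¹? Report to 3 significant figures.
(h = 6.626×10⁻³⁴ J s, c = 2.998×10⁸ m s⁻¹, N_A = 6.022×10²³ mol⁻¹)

4.77×10⁻⁷ mol s⁻¹

Photon energy at 365 nm: hc/λ = (6.626×10⁻³⁴)(2.998×10⁸)/(365×10⁻⁹) = 5.442×10⁻¹⁹ J.
Energy delivered: (142 mW)(4150 s) = 589.3 J.
Photons incident: 589.3 / 5.442×10⁻¹⁹ = 1.083×10²¹, i.e. 1.083×10²¹/6.022×10²³ = 0.001798 mol.
Product formed: 1.1 × 0.001798 = 0.001978 mol.
Rate: 0.001978 / 4150 s = 4.77×10⁻⁷ mol s⁻¹.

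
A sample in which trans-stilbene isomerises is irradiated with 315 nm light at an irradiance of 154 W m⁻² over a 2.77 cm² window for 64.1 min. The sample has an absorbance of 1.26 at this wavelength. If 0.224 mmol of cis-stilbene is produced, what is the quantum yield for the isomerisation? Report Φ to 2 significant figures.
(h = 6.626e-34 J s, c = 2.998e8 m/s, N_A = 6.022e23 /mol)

Φ = 0.55

Product: 0.224 mmol = 2.24e-4 mol.
Photon energy at 315 nm: hc/λ = (6.626e-34)(2.998e8)/(315e-9) = 6.306e-19 J.
Energy delivered: (154 W m⁻²)(2.77e-4 m²)(3846 s) = 164.1 J.
Photons incident: 164.1 / 6.306e-19 = 2.602e20, i.e. 2.602e20/6.022e23 = 4.321e-4 mol.
Fraction absorbed: 1 − 10^(−1.26) = 0.9450.
Photons absorbed: 0.9450 × 4.321e-4 = 4.083e-4 mol.
Φ = 2.24e-4 mol / 4.083e-4 mol photons = 0.55.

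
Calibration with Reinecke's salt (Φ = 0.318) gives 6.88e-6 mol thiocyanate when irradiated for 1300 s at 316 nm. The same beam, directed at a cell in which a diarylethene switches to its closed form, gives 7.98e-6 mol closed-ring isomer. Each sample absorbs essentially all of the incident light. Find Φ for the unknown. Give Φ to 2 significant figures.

Photons absorbed by the actinometer: 6.88e-6 / 0.318 = 2.164e-5 mol.
Φ(unknown) = 7.98e-6 / 2.164e-5 = 0.37.

Φ = 0.37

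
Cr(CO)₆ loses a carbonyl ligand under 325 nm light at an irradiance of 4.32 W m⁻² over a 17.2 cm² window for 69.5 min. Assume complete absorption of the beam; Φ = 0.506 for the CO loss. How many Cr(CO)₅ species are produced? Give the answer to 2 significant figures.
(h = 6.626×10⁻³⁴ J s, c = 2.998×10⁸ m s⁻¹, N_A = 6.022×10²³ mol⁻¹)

Photon energy at 325 nm: hc/λ = (6.626×10⁻³⁴)(2.998×10⁸)/(325×10⁻⁹) = 6.112×10⁻¹⁹ J.
Energy delivered: (4.32 W m⁻²)(17.2×10⁻⁴ m²)(4170 s) = 30.98 J.
Photons incident: 30.98 / 6.112×10⁻¹⁹ = 5.069×10¹⁹, i.e. 5.069×10¹⁹/6.022×10²³ = 8.417×10⁻⁵ mol.
Product: Φ × n_abs = 0.506 × 8.417×10⁻⁵ = 4.259×10⁻⁵ mol.
As a count: 4.259×10⁻⁵ × 6.022×10²³ = 2.6×10¹⁹.

2.6×10¹⁹ species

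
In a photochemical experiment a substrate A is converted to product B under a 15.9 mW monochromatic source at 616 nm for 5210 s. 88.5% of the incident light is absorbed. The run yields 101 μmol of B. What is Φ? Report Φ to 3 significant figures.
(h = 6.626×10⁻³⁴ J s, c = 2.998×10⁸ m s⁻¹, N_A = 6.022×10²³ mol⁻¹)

Product: 101 μmol = 1.01×10⁻⁴ mol.
Photon energy at 616 nm: hc/λ = (6.626×10⁻³⁴)(2.998×10⁸)/(616×10⁻⁹) = 3.225×10⁻¹⁹ J.
Energy delivered: (15.9 mW)(5210 s) = 82.84 J.
Photons incident: 82.84 / 3.225×10⁻¹⁹ = 2.569×10²⁰, i.e. 2.569×10²⁰/6.022×10²³ = 4.266×10⁻⁴ mol.
Photons absorbed: 0.885 × 4.266×10⁻⁴ = 3.775×10⁻⁴ mol.
Φ = 1.01×10⁻⁴ mol / 3.775×10⁻⁴ mol photons = 0.268.

Φ = 0.268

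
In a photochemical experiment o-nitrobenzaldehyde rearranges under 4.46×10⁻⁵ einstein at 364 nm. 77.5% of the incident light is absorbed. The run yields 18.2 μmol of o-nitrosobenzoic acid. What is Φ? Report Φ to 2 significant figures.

Product: 18.2 μmol = 1.82×10⁻⁵ mol.
Photons absorbed: 0.775 × 4.46×10⁻⁵ = 3.457×10⁻⁵ mol.
Φ = 1.82×10⁻⁵ mol / 3.457×10⁻⁵ mol photons = 0.53.

Φ = 0.53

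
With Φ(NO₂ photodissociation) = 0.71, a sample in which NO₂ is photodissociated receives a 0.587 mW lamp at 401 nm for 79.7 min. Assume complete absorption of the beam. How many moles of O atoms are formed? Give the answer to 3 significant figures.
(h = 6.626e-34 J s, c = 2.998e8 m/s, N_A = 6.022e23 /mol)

6.68e-6 mol

Photon energy at 401 nm: hc/λ = (6.626e-34)(2.998e8)/(401e-9) = 4.954e-19 J.
Energy delivered: (0.587 mW)(4782 s) = 2.807 J.
Photons incident: 2.807 / 4.954e-19 = 5.666e18, i.e. 5.666e18/6.022e23 = 9.409e-6 mol.
Product: Φ × n_abs = 0.71 × 9.409e-6 = 6.680e-6 mol.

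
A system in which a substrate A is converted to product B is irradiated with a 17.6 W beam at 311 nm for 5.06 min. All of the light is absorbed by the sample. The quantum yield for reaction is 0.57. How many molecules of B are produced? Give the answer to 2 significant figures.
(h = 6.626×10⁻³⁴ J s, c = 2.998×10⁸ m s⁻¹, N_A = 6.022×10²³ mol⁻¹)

Photon energy at 311 nm: hc/λ = (6.626×10⁻³⁴)(2.998×10⁸)/(311×10⁻⁹) = 6.387×10⁻¹⁹ J.
Energy delivered: (17.6 W)(303.6 s) = 5343 J.
Photons incident: 5343 / 6.387×10⁻¹⁹ = 8.365×10²¹, i.e. 8.365×10²¹/6.022×10²³ = 0.01389 mol.
Product: Φ × n_abs = 0.57 × 0.01389 = 0.007917 mol.
As a count: 0.007917 × 6.022×10²³ = 4.8×10²¹.

4.8×10²¹ molecules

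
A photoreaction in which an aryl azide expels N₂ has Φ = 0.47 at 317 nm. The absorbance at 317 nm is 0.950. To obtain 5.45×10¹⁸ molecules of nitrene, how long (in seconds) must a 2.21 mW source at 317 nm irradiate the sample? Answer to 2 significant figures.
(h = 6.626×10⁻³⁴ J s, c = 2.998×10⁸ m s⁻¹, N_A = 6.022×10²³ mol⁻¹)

t ≈ 3700 s

Product: 5.45×10¹⁸ / 6.022×10²³ = 9.050×10⁻⁶ mol.
Photons that must be absorbed: 9.050×10⁻⁶ / 0.47 = 1.926×10⁻⁵ mol.
Fraction absorbed: 1 − 10^(−0.950) = 0.8878.
Incident photons needed: 1.926×10⁻⁵ / 0.8878 = 2.169×10⁻⁵ mol.
Photon energy: hc/λ = 6.266×10⁻¹⁹ J; per mole, 3.773×10⁵ J mol⁻¹.
Energy required: 2.169×10⁻⁵ × 3.773×10⁵ = 8.184 J.
Time: 8.184 J / 0.00221 W = 3700 s.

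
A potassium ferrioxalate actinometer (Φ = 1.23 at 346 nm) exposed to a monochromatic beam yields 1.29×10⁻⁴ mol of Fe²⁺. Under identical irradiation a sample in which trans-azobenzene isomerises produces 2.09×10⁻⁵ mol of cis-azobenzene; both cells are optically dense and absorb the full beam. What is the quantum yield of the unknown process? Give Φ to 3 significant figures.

Φ = 0.199

Photons absorbed by the actinometer: 1.29×10⁻⁴ / 1.23 = 1.049×10⁻⁴ mol.
Φ(unknown) = 2.09×10⁻⁵ / 1.049×10⁻⁴ = 0.199.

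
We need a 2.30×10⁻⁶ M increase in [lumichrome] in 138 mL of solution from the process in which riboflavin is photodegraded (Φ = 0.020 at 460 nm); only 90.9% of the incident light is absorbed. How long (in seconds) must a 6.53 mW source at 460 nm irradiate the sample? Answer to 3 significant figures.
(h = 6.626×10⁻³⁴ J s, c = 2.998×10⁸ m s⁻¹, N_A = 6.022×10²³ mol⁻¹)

Product: (2.30×10⁻⁶ M)(0.138 L) = 3.174×10⁻⁷ mol.
Photons that must be absorbed: 3.174×10⁻⁷ / 0.020 = 1.587×10⁻⁵ mol.
Incident photons needed: 1.587×10⁻⁵ / 0.909 = 1.746×10⁻⁵ mol.
Photon energy: hc/λ = 4.318×10⁻¹⁹ J; per mole, 2.600×10⁵ J mol⁻¹.
Energy required: 1.746×10⁻⁵ × 2.600×10⁵ = 4.540 J.
Time: 4.540 J / 0.00653 W = 695 s.

t ≈ 695 s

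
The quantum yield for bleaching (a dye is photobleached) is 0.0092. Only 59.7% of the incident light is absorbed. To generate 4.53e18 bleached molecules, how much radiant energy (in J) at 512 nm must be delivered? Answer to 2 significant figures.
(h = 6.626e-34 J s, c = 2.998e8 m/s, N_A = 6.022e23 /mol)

320 J

Product: 4.53e18 / 6.022e23 = 7.522e-6 mol.
Photons that must be absorbed: 7.522e-6 / 0.0092 = 8.176e-4 mol.
Incident photons needed: 8.176e-4 / 0.597 = 0.001370 mol.
Photon energy: hc/λ = 3.880e-19 J; per mole, 2.337e5 J mol⁻¹.
Energy required: 0.001370 × 2.337e5 = 320 J.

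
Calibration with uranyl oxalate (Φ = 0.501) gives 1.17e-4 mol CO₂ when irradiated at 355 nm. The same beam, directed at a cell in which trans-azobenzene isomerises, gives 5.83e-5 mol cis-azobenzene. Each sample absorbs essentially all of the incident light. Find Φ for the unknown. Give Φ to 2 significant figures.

Photons absorbed by the actinometer: 1.17e-4 / 0.501 = 2.335e-4 mol.
Φ(unknown) = 5.83e-5 / 2.335e-4 = 0.25.

Φ = 0.25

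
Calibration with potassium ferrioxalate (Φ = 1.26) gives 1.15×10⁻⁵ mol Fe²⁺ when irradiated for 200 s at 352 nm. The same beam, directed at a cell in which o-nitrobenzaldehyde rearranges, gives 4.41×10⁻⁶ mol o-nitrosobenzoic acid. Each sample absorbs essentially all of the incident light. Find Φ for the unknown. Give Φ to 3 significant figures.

Photons absorbed by the actinometer: 1.15×10⁻⁵ / 1.26 = 9.127×10⁻⁶ mol.
Φ(unknown) = 4.41×10⁻⁶ / 9.127×10⁻⁶ = 0.483.

Φ = 0.483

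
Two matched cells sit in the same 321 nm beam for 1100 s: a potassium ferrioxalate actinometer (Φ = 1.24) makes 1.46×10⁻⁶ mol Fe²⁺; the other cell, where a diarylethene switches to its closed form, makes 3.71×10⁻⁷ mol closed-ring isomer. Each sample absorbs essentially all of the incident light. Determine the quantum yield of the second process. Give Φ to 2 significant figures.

Φ = 0.32

Photons absorbed by the actinometer: 1.46×10⁻⁶ / 1.24 = 1.177×10⁻⁶ mol.
Φ(unknown) = 3.71×10⁻⁷ / 1.177×10⁻⁶ = 0.32.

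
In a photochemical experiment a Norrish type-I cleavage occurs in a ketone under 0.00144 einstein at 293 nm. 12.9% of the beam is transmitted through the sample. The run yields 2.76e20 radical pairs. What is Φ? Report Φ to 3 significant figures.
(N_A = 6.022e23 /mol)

Product: 2.76e20 / 6.022e23 = 4.583e-4 mol.
Fraction absorbed: 1 − 12.9/100 = 0.8710.
Photons absorbed: 0.8710 × 0.00144 = 0.001254 mol.
Φ = 4.583e-4 mol / 0.001254 mol photons = 0.365.

Φ = 0.365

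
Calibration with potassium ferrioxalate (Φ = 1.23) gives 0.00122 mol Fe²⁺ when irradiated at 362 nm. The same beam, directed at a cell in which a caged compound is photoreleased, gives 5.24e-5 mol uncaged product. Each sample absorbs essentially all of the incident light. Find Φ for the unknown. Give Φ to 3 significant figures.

Photons absorbed by the actinometer: 0.00122 / 1.23 = 9.919e-4 mol.
Φ(unknown) = 5.24e-5 / 9.919e-4 = 0.0528.

Φ = 0.0528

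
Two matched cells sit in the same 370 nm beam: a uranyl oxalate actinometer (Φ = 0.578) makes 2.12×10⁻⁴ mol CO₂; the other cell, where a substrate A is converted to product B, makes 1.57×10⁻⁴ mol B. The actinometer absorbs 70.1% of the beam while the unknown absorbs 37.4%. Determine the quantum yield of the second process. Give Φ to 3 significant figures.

Photons absorbed by the actinometer: 2.12×10⁻⁴ / 0.578 = 3.668×10⁻⁴ mol.
Incident flux: 3.668×10⁻⁴ / 0.701 = 5.233×10⁻⁴ einstein.
Absorbed by unknown: 0.374 × 5.233×10⁻⁴ = 1.957×10⁻⁴ mol.
Φ(unknown) = 1.57×10⁻⁴ / 1.957×10⁻⁴ = 0.802.

Φ = 0.802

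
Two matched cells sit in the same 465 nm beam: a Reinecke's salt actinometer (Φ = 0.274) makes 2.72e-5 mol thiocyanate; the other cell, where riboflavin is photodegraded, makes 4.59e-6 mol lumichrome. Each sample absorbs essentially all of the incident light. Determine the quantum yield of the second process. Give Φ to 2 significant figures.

Photons absorbed by the actinometer: 2.72e-5 / 0.274 = 9.927e-5 mol.
Φ(unknown) = 4.59e-6 / 9.927e-5 = 0.046.

Φ = 0.046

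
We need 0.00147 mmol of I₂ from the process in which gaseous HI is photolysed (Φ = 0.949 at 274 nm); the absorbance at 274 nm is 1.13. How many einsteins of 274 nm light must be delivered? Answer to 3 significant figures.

1.67e-6 einstein

Product: 0.00147 mmol = 1.47e-6 mol.
Photons that must be absorbed: 1.47e-6 / 0.949 = 1.549e-6 mol.
Fraction absorbed: 1 − 10^(−1.13) = 0.9259.
Incident photons needed: 1.549e-6 / 0.9259 = 1.673e-6 mol.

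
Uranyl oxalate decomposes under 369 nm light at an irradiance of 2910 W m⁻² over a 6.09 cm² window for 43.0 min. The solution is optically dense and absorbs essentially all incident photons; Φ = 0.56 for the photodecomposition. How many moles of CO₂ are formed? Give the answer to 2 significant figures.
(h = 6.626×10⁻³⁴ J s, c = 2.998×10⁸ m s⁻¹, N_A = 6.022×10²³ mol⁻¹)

0.0079 mol

Photon energy at 369 nm: hc/λ = (6.626×10⁻³⁴)(2.998×10⁸)/(369×10⁻⁹) = 5.383×10⁻¹⁹ J.
Energy delivered: (2910 W m⁻²)(6.09×10⁻⁴ m²)(2580 s) = 4572 J.
Photons incident: 4572 / 5.383×10⁻¹⁹ = 8.493×10²¹, i.e. 8.493×10²¹/6.022×10²³ = 0.01410 mol.
Product: Φ × n_abs = 0.56 × 0.01410 = 0.007896 mol.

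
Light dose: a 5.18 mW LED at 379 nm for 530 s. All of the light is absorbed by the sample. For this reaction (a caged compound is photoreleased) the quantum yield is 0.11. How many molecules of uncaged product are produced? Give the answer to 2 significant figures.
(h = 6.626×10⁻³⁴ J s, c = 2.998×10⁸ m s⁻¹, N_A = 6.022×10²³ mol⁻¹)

5.8×10¹⁷ molecules

Photon energy at 379 nm: hc/λ = (6.626×10⁻³⁴)(2.998×10⁸)/(379×10⁻⁹) = 5.241×10⁻¹⁹ J.
Energy delivered: (5.18 mW)(530 s) = 2.745 J.
Photons incident: 2.745 / 5.241×10⁻¹⁹ = 5.238×10¹⁸, i.e. 5.238×10¹⁸/6.022×10²³ = 8.698×10⁻⁶ mol.
Product: Φ × n_abs = 0.11 × 8.698×10⁻⁶ = 9.568×10⁻⁷ mol.
As a count: 9.568×10⁻⁷ × 6.022×10²³ = 5.8×10¹⁷.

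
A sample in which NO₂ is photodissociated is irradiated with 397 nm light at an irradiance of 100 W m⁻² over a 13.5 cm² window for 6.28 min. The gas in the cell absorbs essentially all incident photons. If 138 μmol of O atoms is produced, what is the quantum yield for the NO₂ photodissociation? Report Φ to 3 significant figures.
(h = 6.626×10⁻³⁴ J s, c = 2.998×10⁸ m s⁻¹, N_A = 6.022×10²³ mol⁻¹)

Φ = 0.817

Product: 138 μmol = 1.38×10⁻⁴ mol.
Photon energy at 397 nm: hc/λ = (6.626×10⁻³⁴)(2.998×10⁸)/(397×10⁻⁹) = 5.004×10⁻¹⁹ J.
Energy delivered: (100 W m⁻²)(13.5×10⁻⁴ m²)(376.8 s) = 50.87 J.
Photons incident: 50.87 / 5.004×10⁻¹⁹ = 1.017×10²⁰, i.e. 1.017×10²⁰/6.022×10²³ = 1.689×10⁻⁴ mol.
Φ = 1.38×10⁻⁴ mol / 1.689×10⁻⁴ mol photons = 0.817.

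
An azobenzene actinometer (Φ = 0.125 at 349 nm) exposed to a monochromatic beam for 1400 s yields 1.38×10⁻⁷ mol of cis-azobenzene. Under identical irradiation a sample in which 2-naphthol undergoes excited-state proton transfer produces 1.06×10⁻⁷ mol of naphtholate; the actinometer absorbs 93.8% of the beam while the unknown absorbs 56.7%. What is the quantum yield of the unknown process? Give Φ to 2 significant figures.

Φ = 0.16

Photons absorbed by the actinometer: 1.38×10⁻⁷ / 0.125 = 1.104×10⁻⁶ mol.
Incident flux: 1.104×10⁻⁶ / 0.938 = 1.177×10⁻⁶ einstein.
Absorbed by unknown: 0.567 × 1.177×10⁻⁶ = 6.674×10⁻⁷ mol.
Φ(unknown) = 1.06×10⁻⁷ / 6.674×10⁻⁷ = 0.16.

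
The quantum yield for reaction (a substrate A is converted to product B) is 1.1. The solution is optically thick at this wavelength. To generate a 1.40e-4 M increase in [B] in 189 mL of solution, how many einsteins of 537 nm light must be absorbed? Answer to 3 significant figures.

2.41e-5 einstein

Product: (1.40e-4 M)(0.189 L) = 2.646e-5 mol.
Photons that must be absorbed: 2.646e-5 / 1.1 = 2.405e-5 mol.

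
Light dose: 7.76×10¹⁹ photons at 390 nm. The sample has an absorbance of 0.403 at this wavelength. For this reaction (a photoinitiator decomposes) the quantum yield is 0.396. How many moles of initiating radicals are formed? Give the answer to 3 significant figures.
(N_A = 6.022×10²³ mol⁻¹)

Moles of photons: 7.76×10¹⁹ / 6.022×10²³ = 1.289×10⁻⁴ mol.
Fraction absorbed: 1 − 10^(−0.403) = 0.6046.
Photons absorbed: 0.6046 × 1.289×10⁻⁴ = 7.793×10⁻⁵ mol.
Product: Φ × n_abs = 0.396 × 7.793×10⁻⁵ = 3.086×10⁻⁵ mol.

3.09×10⁻⁵ mol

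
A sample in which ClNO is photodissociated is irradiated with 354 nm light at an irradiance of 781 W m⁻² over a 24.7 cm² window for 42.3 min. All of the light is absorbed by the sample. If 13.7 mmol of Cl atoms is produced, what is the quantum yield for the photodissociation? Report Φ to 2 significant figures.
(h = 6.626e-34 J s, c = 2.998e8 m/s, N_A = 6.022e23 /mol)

Product: 13.7 mmol = 0.0137 mol.
Photon energy at 354 nm: hc/λ = (6.626e-34)(2.998e8)/(354e-9) = 5.612e-19 J.
Energy delivered: (781 W m⁻²)(24.7e-4 m²)(2538 s) = 4896 J.
Photons incident: 4896 / 5.612e-19 = 8.724e21, i.e. 8.724e21/6.022e23 = 0.01449 mol.
Φ = 0.0137 mol / 0.01449 mol photons = 0.95.

Φ = 0.95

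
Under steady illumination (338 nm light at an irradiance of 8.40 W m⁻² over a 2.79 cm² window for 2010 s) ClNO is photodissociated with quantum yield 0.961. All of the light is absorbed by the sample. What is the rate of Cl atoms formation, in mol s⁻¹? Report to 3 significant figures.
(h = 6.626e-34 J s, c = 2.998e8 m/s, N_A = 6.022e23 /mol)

Photon energy at 338 nm: hc/λ = (6.626e-34)(2.998e8)/(338e-9) = 5.877e-19 J.
Energy delivered: (8.40 W m⁻²)(2.79e-4 m²)(2010 s) = 4.711 J.
Photons incident: 4.711 / 5.877e-19 = 8.016e18, i.e. 8.016e18/6.022e23 = 1.331e-5 mol.
Product formed: 0.961 × 1.331e-5 = 1.279e-5 mol.
Rate: 1.279e-5 / 2010 s = 6.36e-9 mol s⁻¹.

6.36e-9 mol s⁻¹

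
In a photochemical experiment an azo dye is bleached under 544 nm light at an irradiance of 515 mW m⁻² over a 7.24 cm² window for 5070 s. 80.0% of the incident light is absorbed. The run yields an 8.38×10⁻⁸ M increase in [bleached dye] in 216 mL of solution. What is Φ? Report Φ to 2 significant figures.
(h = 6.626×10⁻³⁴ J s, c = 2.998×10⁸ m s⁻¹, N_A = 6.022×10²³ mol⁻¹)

Φ = 0.0026

Product: (8.38×10⁻⁸ M)(0.216 L) = 1.810×10⁻⁸ mol.
Photon energy at 544 nm: hc/λ = (6.626×10⁻³⁴)(2.998×10⁸)/(544×10⁻⁹) = 3.652×10⁻¹⁹ J.
Energy delivered: (515 mW m⁻²)(7.24×10⁻⁴ m²)(5070 s) = 1.890 J.
Photons incident: 1.890 / 3.652×10⁻¹⁹ = 5.175×10¹⁸, i.e. 5.175×10¹⁸/6.022×10²³ = 8.593×10⁻⁶ mol.
Photons absorbed: 0.800 × 8.593×10⁻⁶ = 6.874×10⁻⁶ mol.
Φ = 1.810×10⁻⁸ mol / 6.874×10⁻⁶ mol photons = 0.0026.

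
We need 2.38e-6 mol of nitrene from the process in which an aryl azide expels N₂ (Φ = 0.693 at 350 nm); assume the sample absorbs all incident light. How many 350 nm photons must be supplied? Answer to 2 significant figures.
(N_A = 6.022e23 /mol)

2.1e18 photons

Photons that must be absorbed: 2.38e-6 / 0.693 = 3.434e-6 mol.
Photon count: 3.434e-6 × 6.022e23 = 2.1e18.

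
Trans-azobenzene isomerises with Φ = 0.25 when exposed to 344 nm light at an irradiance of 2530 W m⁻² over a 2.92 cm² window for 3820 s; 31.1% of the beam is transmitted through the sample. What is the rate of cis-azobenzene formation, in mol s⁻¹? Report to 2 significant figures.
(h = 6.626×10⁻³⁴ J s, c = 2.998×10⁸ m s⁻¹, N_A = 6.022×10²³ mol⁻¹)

Photon energy at 344 nm: hc/λ = (6.626×10⁻³⁴)(2.998×10⁸)/(344×10⁻⁹) = 5.775×10⁻¹⁹ J.
Energy delivered: (2530 W m⁻²)(2.92×10⁻⁴ m²)(3820 s) = 2822 J.
Photons incident: 2822 / 5.775×10⁻¹⁹ = 4.887×10²¹, i.e. 4.887×10²¹/6.022×10²³ = 0.008115 mol.
Fraction absorbed: 1 − 31.1/100 = 0.6890.
Photons absorbed: 0.6890 × 0.008115 = 0.005591 mol.
Product formed: 0.25 × 0.005591 = 0.001398 mol.
Rate: 0.001398 / 3820 s = 3.7×10⁻⁷ mol s⁻¹.

3.7×10⁻⁷ mol s⁻¹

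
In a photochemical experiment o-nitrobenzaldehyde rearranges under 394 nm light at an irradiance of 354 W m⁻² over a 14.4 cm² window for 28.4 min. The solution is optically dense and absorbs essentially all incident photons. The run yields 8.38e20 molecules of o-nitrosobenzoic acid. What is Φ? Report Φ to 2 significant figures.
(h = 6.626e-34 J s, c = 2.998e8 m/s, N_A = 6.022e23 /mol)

Φ = 0.49

Product: 8.38e20 / 6.022e23 = 0.001392 mol.
Photon energy at 394 nm: hc/λ = (6.626e-34)(2.998e8)/(394e-9) = 5.042e-19 J.
Energy delivered: (354 W m⁻²)(14.4e-4 m²)(1704 s) = 868.6 J.
Photons incident: 868.6 / 5.042e-19 = 1.723e21, i.e. 1.723e21/6.022e23 = 0.002861 mol.
Φ = 0.001392 mol / 0.002861 mol photons = 0.49.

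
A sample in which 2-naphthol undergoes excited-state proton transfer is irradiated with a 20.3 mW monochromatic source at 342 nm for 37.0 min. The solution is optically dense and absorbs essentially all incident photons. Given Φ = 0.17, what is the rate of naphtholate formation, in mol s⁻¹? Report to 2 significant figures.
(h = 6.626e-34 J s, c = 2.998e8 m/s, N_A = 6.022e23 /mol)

Photon energy at 342 nm: hc/λ = (6.626e-34)(2.998e8)/(342e-9) = 5.808e-19 J.
Energy delivered: (20.3 mW)(2220 s) = 45.07 J.
Photons incident: 45.07 / 5.808e-19 = 7.760e19, i.e. 7.760e19/6.022e23 = 1.289e-4 mol.
Product formed: 0.17 × 1.289e-4 = 2.191e-5 mol.
Rate: 2.191e-5 / 2220 s = 9.9e-9 mol s⁻¹.

9.9e-9 mol s⁻¹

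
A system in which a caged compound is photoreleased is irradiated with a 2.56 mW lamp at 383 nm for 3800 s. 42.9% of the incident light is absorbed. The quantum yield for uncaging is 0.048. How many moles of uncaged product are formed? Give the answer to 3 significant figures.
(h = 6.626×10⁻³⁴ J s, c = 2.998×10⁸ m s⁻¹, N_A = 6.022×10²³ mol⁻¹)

Photon energy at 383 nm: hc/λ = (6.626×10⁻³⁴)(2.998×10⁸)/(383×10⁻⁹) = 5.187×10⁻¹⁹ J.
Energy delivered: (2.56 mW)(3800 s) = 9.728 J.
Photons incident: 9.728 / 5.187×10⁻¹⁹ = 1.875×10¹⁹, i.e. 1.875×10¹⁹/6.022×10²³ = 3.114×10⁻⁵ mol.
Photons absorbed: 0.429 × 3.114×10⁻⁵ = 1.336×10⁻⁵ mol.
Product: Φ × n_abs = 0.048 × 1.336×10⁻⁵ = 6.413×10⁻⁷ mol.

6.41×10⁻⁷ mol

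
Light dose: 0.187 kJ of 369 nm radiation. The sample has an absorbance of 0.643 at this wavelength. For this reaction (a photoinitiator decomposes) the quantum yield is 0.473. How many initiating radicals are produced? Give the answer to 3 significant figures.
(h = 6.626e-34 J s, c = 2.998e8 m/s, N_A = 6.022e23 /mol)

1.27e20 initiating radicals

Photon energy at 369 nm: hc/λ = (6.626e-34)(2.998e8)/(369e-9) = 5.383e-19 J.
Incident energy: 0.187 kJ = 187 J.
Photons incident: 187 / 5.383e-19 = 3.474e20, i.e. 3.474e20/6.022e23 = 5.769e-4 mol.
Fraction absorbed: 1 − 10^(−0.643) = 0.7725.
Photons absorbed: 0.7725 × 5.769e-4 = 4.457e-4 mol.
Product: Φ × n_abs = 0.473 × 4.457e-4 = 2.108e-4 mol.
As a count: 2.108e-4 × 6.022e23 = 1.27e20.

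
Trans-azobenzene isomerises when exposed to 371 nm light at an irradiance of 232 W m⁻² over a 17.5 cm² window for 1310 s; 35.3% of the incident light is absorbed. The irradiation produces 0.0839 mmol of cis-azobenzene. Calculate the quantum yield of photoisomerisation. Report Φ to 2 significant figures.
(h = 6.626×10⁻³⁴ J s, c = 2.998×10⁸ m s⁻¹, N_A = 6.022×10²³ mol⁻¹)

Product: 0.0839 mmol = 8.39×10⁻⁵ mol.
Photon energy at 371 nm: hc/λ = (6.626×10⁻³⁴)(2.998×10⁸)/(371×10⁻⁹) = 5.354×10⁻¹⁹ J.
Energy delivered: (232 W m⁻²)(17.5×10⁻⁴ m²)(1310 s) = 531.9 J.
Photons incident: 531.9 / 5.354×10⁻¹⁹ = 9.935×10²⁰, i.e. 9.935×10²⁰/6.022×10²³ = 0.001650 mol.
Photons absorbed: 0.353 × 0.001650 = 5.825×10⁻⁴ mol.
Φ = 8.39×10⁻⁵ mol / 5.825×10⁻⁴ mol photons = 0.14.

Φ = 0.14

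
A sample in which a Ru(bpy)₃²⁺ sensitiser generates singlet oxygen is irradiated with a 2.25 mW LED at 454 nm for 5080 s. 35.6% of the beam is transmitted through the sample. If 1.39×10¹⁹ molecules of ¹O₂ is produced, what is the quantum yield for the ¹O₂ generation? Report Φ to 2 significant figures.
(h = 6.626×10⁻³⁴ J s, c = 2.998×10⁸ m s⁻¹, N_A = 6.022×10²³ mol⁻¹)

Product: 1.39×10¹⁹ / 6.022×10²³ = 2.308×10⁻⁵ mol.
Photon energy at 454 nm: hc/λ = (6.626×10⁻³⁴)(2.998×10⁸)/(454×10⁻⁹) = 4.375×10⁻¹⁹ J.
Energy delivered: (2.25 mW)(5080 s) = 11.43 J.
Photons incident: 11.43 / 4.375×10⁻¹⁹ = 2.613×10¹⁹, i.e. 2.613×10¹⁹/6.022×10²³ = 4.339×10⁻⁵ mol.
Fraction absorbed: 1 − 35.6/100 = 0.6440.
Photons absorbed: 0.6440 × 4.339×10⁻⁵ = 2.794×10⁻⁵ mol.
Φ = 2.308×10⁻⁵ mol / 2.794×10⁻⁵ mol photons = 0.83.

Φ = 0.83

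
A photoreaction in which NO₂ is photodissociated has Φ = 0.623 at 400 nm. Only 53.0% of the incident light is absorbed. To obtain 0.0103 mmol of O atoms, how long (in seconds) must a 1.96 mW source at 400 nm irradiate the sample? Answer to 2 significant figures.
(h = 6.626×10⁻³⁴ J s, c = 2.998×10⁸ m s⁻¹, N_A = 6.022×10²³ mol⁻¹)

t ≈ 4800 s

Product: 0.0103 mmol = 1.03×10⁻⁵ mol.
Photons that must be absorbed: 1.03×10⁻⁵ / 0.623 = 1.653×10⁻⁵ mol.
Incident photons needed: 1.653×10⁻⁵ / 0.530 = 3.119×10⁻⁵ mol.
Photon energy: hc/λ = 4.966×10⁻¹⁹ J; per mole, 2.991×10⁵ J mol⁻¹.
Energy required: 3.119×10⁻⁵ × 2.991×10⁵ = 9.329 J.
Time: 9.329 J / 0.00196 W = 4800 s.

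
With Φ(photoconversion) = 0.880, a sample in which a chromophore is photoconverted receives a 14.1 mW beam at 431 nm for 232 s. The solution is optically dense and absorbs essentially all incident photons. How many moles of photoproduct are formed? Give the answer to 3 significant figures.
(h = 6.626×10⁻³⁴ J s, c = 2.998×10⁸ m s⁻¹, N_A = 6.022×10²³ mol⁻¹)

Photon energy at 431 nm: hc/λ = (6.626×10⁻³⁴)(2.998×10⁸)/(431×10⁻⁹) = 4.609×10⁻¹⁹ J.
Energy delivered: (14.1 mW)(232 s) = 3.271 J.
Photons incident: 3.271 / 4.609×10⁻¹⁹ = 7.097×10¹⁸, i.e. 7.097×10¹⁸/6.022×10²³ = 1.179×10⁻⁵ mol.
Product: Φ × n_abs = 0.880 × 1.179×10⁻⁵ = 1.038×10⁻⁵ mol.

1.04×10⁻⁵ mol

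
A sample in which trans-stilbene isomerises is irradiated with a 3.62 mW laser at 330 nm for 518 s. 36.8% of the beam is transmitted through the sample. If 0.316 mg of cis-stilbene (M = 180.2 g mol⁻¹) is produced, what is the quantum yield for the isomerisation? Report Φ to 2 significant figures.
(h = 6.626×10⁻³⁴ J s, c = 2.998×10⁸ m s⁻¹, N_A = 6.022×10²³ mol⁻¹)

Φ = 0.54

Product: 0.316 mg / 180.2 g mol⁻¹ = 1.754×10⁻⁶ mol.
Photon energy at 330 nm: hc/λ = (6.626×10⁻³⁴)(2.998×10⁸)/(330×10⁻⁹) = 6.020×10⁻¹⁹ J.
Energy delivered: (3.62 mW)(518 s) = 1.875 J.
Photons incident: 1.875 / 6.020×10⁻¹⁹ = 3.115×10¹⁸, i.e. 3.115×10¹⁸/6.022×10²³ = 5.173×10⁻⁶ mol.
Fraction absorbed: 1 − 36.8/100 = 0.6320.
Photons absorbed: 0.6320 × 5.173×10⁻⁶ = 3.269×10⁻⁶ mol.
Φ = 1.754×10⁻⁶ mol / 3.269×10⁻⁶ mol photons = 0.54.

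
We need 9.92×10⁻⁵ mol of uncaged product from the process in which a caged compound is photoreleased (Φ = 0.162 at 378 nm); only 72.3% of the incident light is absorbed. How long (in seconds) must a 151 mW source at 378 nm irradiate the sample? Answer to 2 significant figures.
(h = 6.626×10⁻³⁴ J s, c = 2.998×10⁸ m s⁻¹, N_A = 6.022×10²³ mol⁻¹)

t ≈ 1800 s

Photons that must be absorbed: 9.92×10⁻⁵ / 0.162 = 6.123×10⁻⁴ mol.
Incident photons needed: 6.123×10⁻⁴ / 0.723 = 8.469×10⁻⁴ mol.
Photon energy: hc/λ = 5.255×10⁻¹⁹ J; per mole, 3.165×10⁵ J mol⁻¹.
Energy required: 8.469×10⁻⁴ × 3.165×10⁵ = 268.0 J.
Time: 268.0 J / 0.151 W = 1800 s.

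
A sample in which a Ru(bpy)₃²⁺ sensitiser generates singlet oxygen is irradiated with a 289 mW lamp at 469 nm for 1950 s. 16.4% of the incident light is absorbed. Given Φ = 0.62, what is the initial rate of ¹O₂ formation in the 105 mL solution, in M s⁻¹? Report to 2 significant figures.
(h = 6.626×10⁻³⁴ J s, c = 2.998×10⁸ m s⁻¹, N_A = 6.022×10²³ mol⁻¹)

Photon energy at 469 nm: hc/λ = (6.626×10⁻³⁴)(2.998×10⁸)/(469×10⁻⁹) = 4.236×10⁻¹⁹ J.
Energy delivered: (289 mW)(1950 s) = 563.6 J.
Photons incident: 563.6 / 4.236×10⁻¹⁹ = 1.331×10²¹, i.e. 1.331×10²¹/6.022×10²³ = 0.002210 mol.
Photons absorbed: 0.164 × 0.002210 = 3.624×10⁻⁴ mol.
Product formed: 0.62 × 3.624×10⁻⁴ = 2.247×10⁻⁴ mol.
Rate: 2.247×10⁻⁴ mol / (1950 s × 0.105 L) = 1.1×10⁻⁶ M s⁻¹.

1.1×10⁻⁶ M s⁻¹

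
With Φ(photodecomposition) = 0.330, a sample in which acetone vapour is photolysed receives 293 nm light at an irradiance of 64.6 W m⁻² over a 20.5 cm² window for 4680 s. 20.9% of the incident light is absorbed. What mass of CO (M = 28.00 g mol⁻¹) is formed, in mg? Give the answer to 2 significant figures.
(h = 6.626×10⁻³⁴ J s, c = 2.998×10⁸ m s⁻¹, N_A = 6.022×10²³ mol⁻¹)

Photon energy at 293 nm: hc/λ = (6.626×10⁻³⁴)(2.998×10⁸)/(293×10⁻⁹) = 6.780×10⁻¹⁹ J.
Energy delivered: (64.6 W m⁻²)(20.5×10⁻⁴ m²)(4680 s) = 619.8 J.
Photons incident: 619.8 / 6.780×10⁻¹⁹ = 9.142×10²⁰, i.e. 9.142×10²⁰/6.022×10²³ = 0.001518 mol.
Photons absorbed: 0.209 × 0.001518 = 3.173×10⁻⁴ mol.
Product: Φ × n_abs = 0.330 × 3.173×10⁻⁴ = 1.047×10⁻⁴ mol.
Mass: 1.047×10⁻⁴ × 28.00 = 0.002932 g = 2.9 mg.

2.9 mg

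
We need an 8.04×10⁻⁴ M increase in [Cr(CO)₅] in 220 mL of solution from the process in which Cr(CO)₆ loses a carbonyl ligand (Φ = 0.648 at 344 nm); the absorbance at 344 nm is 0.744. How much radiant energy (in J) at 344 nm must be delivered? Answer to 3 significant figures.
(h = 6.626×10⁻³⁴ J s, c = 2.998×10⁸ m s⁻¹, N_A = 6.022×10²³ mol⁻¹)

Product: (8.04×10⁻⁴ M)(0.22 L) = 1.769×10⁻⁴ mol.
Photons that must be absorbed: 1.769×10⁻⁴ / 0.648 = 2.730×10⁻⁴ mol.
Fraction absorbed: 1 − 10^(−0.744) = 0.8197.
Incident photons needed: 2.730×10⁻⁴ / 0.8197 = 3.330×10⁻⁴ mol.
Photon energy: hc/λ = 5.775×10⁻¹⁹ J; per mole, 3.478×10⁵ J mol⁻¹.
Energy required: 3.330×10⁻⁴ × 3.478×10⁵ = 116 J.

116 J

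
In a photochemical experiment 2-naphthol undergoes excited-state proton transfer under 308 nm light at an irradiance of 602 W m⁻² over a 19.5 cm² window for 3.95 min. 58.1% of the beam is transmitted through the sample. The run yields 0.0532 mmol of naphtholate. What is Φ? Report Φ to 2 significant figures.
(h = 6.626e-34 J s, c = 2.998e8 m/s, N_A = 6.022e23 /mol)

Φ = 0.18

Product: 0.0532 mmol = 5.32e-5 mol.
Photon energy at 308 nm: hc/λ = (6.626e-34)(2.998e8)/(308e-9) = 6.450e-19 J.
Energy delivered: (602 W m⁻²)(19.5e-4 m²)(237 s) = 278.2 J.
Photons incident: 278.2 / 6.450e-19 = 4.313e20, i.e. 4.313e20/6.022e23 = 7.162e-4 mol.
Fraction absorbed: 1 − 58.1/100 = 0.4190.
Photons absorbed: 0.4190 × 7.162e-4 = 3.001e-4 mol.
Φ = 5.32e-5 mol / 3.001e-4 mol photons = 0.18.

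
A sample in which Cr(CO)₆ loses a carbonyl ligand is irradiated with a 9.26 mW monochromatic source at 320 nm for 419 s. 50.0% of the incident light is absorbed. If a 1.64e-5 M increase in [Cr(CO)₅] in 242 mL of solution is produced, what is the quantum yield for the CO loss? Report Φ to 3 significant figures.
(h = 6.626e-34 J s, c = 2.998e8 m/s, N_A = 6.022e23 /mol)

Φ = 0.765

Product: (1.64e-5 M)(0.242 L) = 3.969e-6 mol.
Photon energy at 320 nm: hc/λ = (6.626e-34)(2.998e8)/(320e-9) = 6.208e-19 J.
Energy delivered: (9.26 mW)(419 s) = 3.880 J.
Photons incident: 3.880 / 6.208e-19 = 6.250e18, i.e. 6.250e18/6.022e23 = 1.038e-5 mol.
Photons absorbed: 0.500 × 1.038e-5 = 5.190e-6 mol.
Φ = 3.969e-6 mol / 5.190e-6 mol photons = 0.765.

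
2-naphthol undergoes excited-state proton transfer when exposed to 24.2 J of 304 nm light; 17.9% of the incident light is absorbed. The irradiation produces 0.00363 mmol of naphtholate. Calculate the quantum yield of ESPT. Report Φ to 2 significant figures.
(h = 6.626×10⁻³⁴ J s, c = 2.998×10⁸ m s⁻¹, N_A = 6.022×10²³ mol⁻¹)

Product: 0.00363 mmol = 3.63×10⁻⁶ mol.
Photon energy at 304 nm: hc/λ = (6.626×10⁻³⁴)(2.998×10⁸)/(304×10⁻⁹) = 6.534×10⁻¹⁹ J.
Photons incident: 24.2 / 6.534×10⁻¹⁹ = 3.704×10¹⁹, i.e. 3.704×10¹⁹/6.022×10²³ = 6.151×10⁻⁵ mol.
Photons absorbed: 0.179 × 6.151×10⁻⁵ = 1.101×10⁻⁵ mol.
Φ = 3.63×10⁻⁶ mol / 1.101×10⁻⁵ mol photons = 0.33.

Φ = 0.33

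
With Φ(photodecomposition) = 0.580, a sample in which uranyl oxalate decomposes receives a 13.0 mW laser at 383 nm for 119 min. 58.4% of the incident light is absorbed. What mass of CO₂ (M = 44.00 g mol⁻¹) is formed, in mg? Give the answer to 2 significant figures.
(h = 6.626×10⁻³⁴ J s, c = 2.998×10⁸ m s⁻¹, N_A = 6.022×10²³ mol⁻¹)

Photon energy at 383 nm: hc/λ = (6.626×10⁻³⁴)(2.998×10⁸)/(383×10⁻⁹) = 5.187×10⁻¹⁹ J.
Energy delivered: (13.0 mW)(7140 s) = 92.82 J.
Photons incident: 92.82 / 5.187×10⁻¹⁹ = 1.789×10²⁰, i.e. 1.789×10²⁰/6.022×10²³ = 2.971×10⁻⁴ mol.
Photons absorbed: 0.584 × 2.971×10⁻⁴ = 1.735×10⁻⁴ mol.
Product: Φ × n_abs = 0.580 × 1.735×10⁻⁴ = 1.006×10⁻⁴ mol.
Mass: 1.006×10⁻⁴ × 44.00 = 0.004426 g = 4.4 mg.

4.4 mg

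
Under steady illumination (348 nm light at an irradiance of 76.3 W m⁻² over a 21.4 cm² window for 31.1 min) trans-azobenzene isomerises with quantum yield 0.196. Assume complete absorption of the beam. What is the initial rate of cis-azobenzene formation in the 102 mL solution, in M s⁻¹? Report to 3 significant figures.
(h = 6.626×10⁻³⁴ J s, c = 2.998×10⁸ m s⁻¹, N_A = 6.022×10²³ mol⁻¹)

Photon energy at 348 nm: hc/λ = (6.626×10⁻³⁴)(2.998×10⁸)/(348×10⁻⁹) = 5.708×10⁻¹⁹ J.
Energy delivered: (76.3 W m⁻²)(21.4×10⁻⁴ m²)(1866 s) = 304.7 J.
Photons incident: 304.7 / 5.708×10⁻¹⁹ = 5.338×10²⁰, i.e. 5.338×10²⁰/6.022×10²³ = 8.864×10⁻⁴ mol.
Product formed: 0.196 × 8.864×10⁻⁴ = 1.737×10⁻⁴ mol.
Rate: 1.737×10⁻⁴ mol / (1866 s × 0.102 L) = 9.13×10⁻⁷ M s⁻¹.

9.13×10⁻⁷ M s⁻¹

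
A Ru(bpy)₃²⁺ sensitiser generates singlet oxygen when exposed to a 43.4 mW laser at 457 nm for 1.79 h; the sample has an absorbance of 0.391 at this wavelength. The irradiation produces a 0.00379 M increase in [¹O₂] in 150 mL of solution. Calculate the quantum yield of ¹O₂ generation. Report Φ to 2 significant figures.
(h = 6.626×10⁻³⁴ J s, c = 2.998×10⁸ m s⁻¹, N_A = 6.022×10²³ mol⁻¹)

Product: (0.00379 M)(0.15 L) = 5.685×10⁻⁴ mol.
Photon energy at 457 nm: hc/λ = (6.626×10⁻³⁴)(2.998×10⁸)/(457×10⁻⁹) = 4.347×10⁻¹⁹ J.
Energy delivered: (43.4 mW)(6444 s) = 279.7 J.
Photons incident: 279.7 / 4.347×10⁻¹⁹ = 6.434×10²⁰, i.e. 6.434×10²⁰/6.022×10²³ = 0.001068 mol.
Fraction absorbed: 1 − 10^(−0.391) = 0.5936.
Photons absorbed: 0.5936 × 0.001068 = 6.340×10⁻⁴ mol.
Φ = 5.685×10⁻⁴ mol / 6.340×10⁻⁴ mol photons = 0.90.

Φ = 0.90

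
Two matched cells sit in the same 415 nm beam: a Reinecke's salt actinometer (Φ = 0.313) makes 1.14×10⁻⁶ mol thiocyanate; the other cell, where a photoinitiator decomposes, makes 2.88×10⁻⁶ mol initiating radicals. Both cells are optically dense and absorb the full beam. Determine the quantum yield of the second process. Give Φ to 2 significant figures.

Photons absorbed by the actinometer: 1.14×10⁻⁶ / 0.313 = 3.642×10⁻⁶ mol.
Φ(unknown) = 2.88×10⁻⁶ / 3.642×10⁻⁶ = 0.79.

Φ = 0.79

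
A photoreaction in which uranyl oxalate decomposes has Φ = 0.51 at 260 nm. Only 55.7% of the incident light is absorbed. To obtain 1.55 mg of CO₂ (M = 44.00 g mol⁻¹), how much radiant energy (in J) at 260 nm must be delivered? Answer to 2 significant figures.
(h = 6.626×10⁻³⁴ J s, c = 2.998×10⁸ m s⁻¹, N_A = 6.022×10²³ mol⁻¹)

57 J

Product: 1.55 mg / 44.00 g mol⁻¹ = 3.523×10⁻⁵ mol.
Photons that must be absorbed: 3.523×10⁻⁵ / 0.51 = 6.908×10⁻⁵ mol.
Incident photons needed: 6.908×10⁻⁵ / 0.557 = 1.240×10⁻⁴ mol.
Photon energy: hc/λ = 7.640×10⁻¹⁹ J; per mole, 4.601×10⁵ J mol⁻¹.
Energy required: 1.240×10⁻⁴ × 4.601×10⁵ = 57 J.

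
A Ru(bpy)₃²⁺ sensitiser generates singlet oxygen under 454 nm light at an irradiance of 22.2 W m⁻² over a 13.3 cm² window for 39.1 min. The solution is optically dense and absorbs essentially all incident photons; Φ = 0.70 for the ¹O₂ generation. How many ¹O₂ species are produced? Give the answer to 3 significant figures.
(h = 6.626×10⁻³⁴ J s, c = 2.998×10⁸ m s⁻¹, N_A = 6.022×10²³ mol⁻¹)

1.11×10²⁰ species

Photon energy at 454 nm: hc/λ = (6.626×10⁻³⁴)(2.998×10⁸)/(454×10⁻⁹) = 4.375×10⁻¹⁹ J.
Energy delivered: (22.2 W m⁻²)(13.3×10⁻⁴ m²)(2346 s) = 69.27 J.
Photons incident: 69.27 / 4.375×10⁻¹⁹ = 1.583×10²⁰, i.e. 1.583×10²⁰/6.022×10²³ = 2.629×10⁻⁴ mol.
Product: Φ × n_abs = 0.70 × 2.629×10⁻⁴ = 1.840×10⁻⁴ mol.
As a count: 1.840×10⁻⁴ × 6.022×10²³ = 1.11×10²⁰.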